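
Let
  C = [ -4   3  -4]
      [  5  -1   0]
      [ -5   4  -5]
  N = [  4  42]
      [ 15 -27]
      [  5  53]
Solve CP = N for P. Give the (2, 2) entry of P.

Since C multiplies P on the left, P = C⁻¹N.
det C = -5, so C⁻¹ = [[-1, 1/5, 4/5], [-5, 0, 4], [-3, -1/5, 11/5]].
P = C⁻¹N = [[-1, 1/5, 4/5], [-5, 0, 4], [-3, -1/5, 11/5]] · [[4, 42], [15, -27], [5, 53]] = [[3, -5], [0, 2], [-4, -4]].

2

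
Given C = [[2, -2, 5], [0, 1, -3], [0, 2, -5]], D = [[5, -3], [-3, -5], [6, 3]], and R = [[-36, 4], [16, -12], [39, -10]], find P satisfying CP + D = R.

P = [[-4, -3], [4, -4], [-5, 1]]

CP = R − D = [[-41, 7], [19, -7], [33, -13]].
Since C multiplies P on the left, P = C⁻¹(R − D).
det C = 2; the adjugate gives C⁻¹ = [[1/2, 0, 1/2], [0, -5, 3], [0, -2, 1]].
P = C⁻¹(R − D) = [[-4, -3], [4, -4], [-5, 1]].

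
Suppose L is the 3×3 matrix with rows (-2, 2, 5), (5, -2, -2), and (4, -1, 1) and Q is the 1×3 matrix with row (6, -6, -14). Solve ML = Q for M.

Since L sits to the right of M, M = QL⁻¹.
det L = -3, so L⁻¹ = [[4/3, 7/3, -2], [13/3, 22/3, -7], [-1, -2, 2]].
M = QL⁻¹ = [[6, -6, -14]] · [[4/3, 7/3, -2], [13/3, 22/3, -7], [-1, -2, 2]] = [[-4, -2, 2]].

M = [[-4, -2, 2]]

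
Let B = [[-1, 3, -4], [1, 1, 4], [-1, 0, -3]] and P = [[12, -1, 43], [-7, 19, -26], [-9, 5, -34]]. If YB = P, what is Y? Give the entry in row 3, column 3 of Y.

B is on the right of Y, so right-multiply by B⁻¹: Y = PB⁻¹.
det B = -4; the adjugate gives B⁻¹ = [[3/4, -9/4, -4], [1/4, 1/4, 0], [-1/4, 3/4, 1]].
Y = PB⁻¹ = [[12, -1, 43], [-7, 19, -26], [-9, 5, -34]] · [[3/4, -9/4, -4], [1/4, 1/4, 0], [-1/4, 3/4, 1]] = [[-2, 5, -5], [6, 1, 2], [3, -4, 2]].

2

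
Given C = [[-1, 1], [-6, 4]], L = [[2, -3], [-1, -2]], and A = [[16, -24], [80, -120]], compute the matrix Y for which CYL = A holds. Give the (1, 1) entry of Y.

Y = C⁻¹AL⁻¹ (apply C⁻¹ on the left and L⁻¹ on the right).
det C = 2; the adjugate gives C⁻¹ = [[2, -1/2], [3, -1/2]].
det L = -7; the adjugate gives L⁻¹ = [[2/7, -3/7], [-1/7, -2/7]].
C⁻¹A = [[-8, 12], [8, -12]].
Y = (C⁻¹A)L⁻¹ = [[-4, 0], [4, 0]].

-4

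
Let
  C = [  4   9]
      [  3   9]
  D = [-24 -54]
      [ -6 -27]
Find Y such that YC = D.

Y = [[-6, 0], [3, -6]]

Since C sits to the right of Y, Y = DC⁻¹.
det C = 9; the adjugate gives C⁻¹ = [[1, -1], [-1/3, 4/9]].
Y = DC⁻¹ = [[-24, -54], [-6, -27]] · [[1, -1], [-1/3, 4/9]] = [[-6, 0], [3, -6]].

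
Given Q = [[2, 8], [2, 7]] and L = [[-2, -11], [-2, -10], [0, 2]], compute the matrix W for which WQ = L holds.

W = [[-4, 3], [-3, 2], [2, -2]]

Right-multiplying both sides by Q⁻¹ gives W = LQ⁻¹.
Q has determinant -2; Q⁻¹ = [[-7/2, 4], [1, -1]].
W = LQ⁻¹ = [[-2, -11], [-2, -10], [0, 2]] · [[-7/2, 4], [1, -1]] = [[-4, 3], [-3, 2], [2, -2]].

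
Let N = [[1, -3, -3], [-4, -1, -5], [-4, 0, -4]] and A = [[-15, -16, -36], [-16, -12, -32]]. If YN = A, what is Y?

Y = [[5, 1, 4], [4, 0, 5]]

N is on the right of Y, so right-multiply by N⁻¹: Y = AN⁻¹.
det N = 4; the adjugate gives N⁻¹ = [[1, -3, 3], [1, -4, 17/4], [-1, 3, -13/4]].
Y = AN⁻¹ = [[-15, -16, -36], [-16, -12, -32]] · [[1, -3, 3], [1, -4, 17/4], [-1, 3, -13/4]] = [[5, 1, 4], [4, 0, 5]].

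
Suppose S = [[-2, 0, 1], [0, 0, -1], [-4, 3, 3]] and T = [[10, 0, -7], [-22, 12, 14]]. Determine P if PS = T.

P = [[-5, 2, 0], [3, 1, 4]]

Since S sits to the right of P, P = TS⁻¹.
S has determinant -6; S⁻¹ = [[-1/2, -1/2, 0], [-2/3, 1/3, 1/3], [0, -1, 0]].
P = TS⁻¹ = [[10, 0, -7], [-22, 12, 14]] · [[-1/2, -1/2, 0], [-2/3, 1/3, 1/3], [0, -1, 0]] = [[-5, 2, 0], [3, 1, 4]].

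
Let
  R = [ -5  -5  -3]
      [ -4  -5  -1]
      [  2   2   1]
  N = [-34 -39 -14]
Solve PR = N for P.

P = [[4, 5, 3]]

Since R sits to the right of P, P = NR⁻¹.
R has determinant -1; R⁻¹ = [[3, 1, 10], [-2, -1, -7], [-2, 0, -5]].
P = NR⁻¹ = [[-34, -39, -14]] · [[3, 1, 10], [-2, -1, -7], [-2, 0, -5]] = [[4, 5, 3]].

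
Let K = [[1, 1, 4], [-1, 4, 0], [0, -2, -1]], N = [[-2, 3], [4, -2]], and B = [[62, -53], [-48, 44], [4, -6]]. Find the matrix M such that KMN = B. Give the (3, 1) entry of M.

M = K⁻¹BN⁻¹ (apply K⁻¹ on the left and N⁻¹ on the right).
det K = 3; the adjugate gives K⁻¹ = [[-4/3, -7/3, -16/3], [-1/3, -1/3, -4/3], [2/3, 2/3, 5/3]].
det N = -8, so N⁻¹ = [[1/4, 3/8], [1/2, 1/4]].
K⁻¹B = [[8, 0], [-10, 11], [16, -16]].
M = (K⁻¹B)N⁻¹ = [[2, 3], [3, -1], [-4, 2]].

-4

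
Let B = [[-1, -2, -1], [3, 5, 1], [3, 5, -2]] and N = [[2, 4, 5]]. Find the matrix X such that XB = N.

X = [[-2, 1, -1]]

Since B sits to the right of X, X = NB⁻¹.
det B = -3; the adjugate gives B⁻¹ = [[5, 3, -1], [-3, -5/3, 2/3], [0, 1/3, -1/3]].
X = NB⁻¹ = [[2, 4, 5]] · [[5, 3, -1], [-3, -5/3, 2/3], [0, 1/3, -1/3]] = [[-2, 1, -1]].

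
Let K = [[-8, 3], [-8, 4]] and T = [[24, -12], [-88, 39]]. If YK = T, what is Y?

Y = [[0, -3], [5, 6]]

Right-multiplying both sides by K⁻¹ gives Y = TK⁻¹.
K has determinant -8; K⁻¹ = [[-1/2, 3/8], [-1, 1]].
Y = TK⁻¹ = [[24, -12], [-88, 39]] · [[-1/2, 3/8], [-1, 1]] = [[0, -3], [5, 6]].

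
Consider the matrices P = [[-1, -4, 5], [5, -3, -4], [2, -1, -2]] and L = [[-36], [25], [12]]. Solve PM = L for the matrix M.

Left-multiplying both sides by P⁻¹ gives M = P⁻¹L.
P has determinant -5; P⁻¹ = [[-2/5, 13/5, -31/5], [-2/5, 8/5, -21/5], [-1/5, 9/5, -23/5]].
M = P⁻¹L = [[-2/5, 13/5, -31/5], [-2/5, 8/5, -21/5], [-1/5, 9/5, -23/5]] · [[-36], [25], [12]] = [[5], [4], [-3]].

M = [[5], [4], [-3]]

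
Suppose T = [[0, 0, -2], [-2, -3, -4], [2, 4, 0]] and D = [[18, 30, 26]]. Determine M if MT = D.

Since T sits to the right of M, M = DT⁻¹.
T has determinant 4; T⁻¹ = [[4, -2, -3/2], [-2, 1, 1], [-1/2, 0, 0]].
M = DT⁻¹ = [[18, 30, 26]] · [[4, -2, -3/2], [-2, 1, 1], [-1/2, 0, 0]] = [[-1, -6, 3]].

M = [[-1, -6, 3]]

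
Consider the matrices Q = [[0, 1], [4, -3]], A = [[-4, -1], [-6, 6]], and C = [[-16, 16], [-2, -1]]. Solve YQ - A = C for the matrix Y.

YQ = C + A = [[-20, 15], [-8, 5]].
Since Q sits to the right of Y, Y = (C + A)Q⁻¹.
det Q = -4; the adjugate gives Q⁻¹ = [[3/4, 1/4], [1, 0]].
Y = (C + A)Q⁻¹ = [[0, -5], [-1, -2]].

Y = [[0, -5], [-1, -2]]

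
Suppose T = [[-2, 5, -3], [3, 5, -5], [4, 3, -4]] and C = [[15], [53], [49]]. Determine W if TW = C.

W = [[6], [3], [-4]]

T is on the left of W, so left-multiply by T⁻¹: W = T⁻¹C.
det T = 3, so T⁻¹ = [[-5/3, 11/3, -10/3], [-8/3, 20/3, -19/3], [-11/3, 26/3, -25/3]].
W = T⁻¹C = [[-5/3, 11/3, -10/3], [-8/3, 20/3, -19/3], [-11/3, 26/3, -25/3]] · [[15], [53], [49]] = [[6], [3], [-4]].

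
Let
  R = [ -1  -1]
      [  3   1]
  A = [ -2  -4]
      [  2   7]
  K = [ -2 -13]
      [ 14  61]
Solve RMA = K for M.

Left-multiply by R⁻¹ and right-multiply by A⁻¹: M = R⁻¹KA⁻¹.
R has determinant 2; R⁻¹ = [[1/2, 1/2], [-3/2, -1/2]].
det A = -6; the adjugate gives A⁻¹ = [[-7/6, -2/3], [1/3, 1/3]].
R⁻¹K = [[6, 24], [-4, -11]].
M = (R⁻¹K)A⁻¹ = [[1, 4], [1, -1]].

M = [[1, 4], [1, -1]]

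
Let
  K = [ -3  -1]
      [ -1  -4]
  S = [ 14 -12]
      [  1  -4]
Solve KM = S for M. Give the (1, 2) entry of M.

Left-multiplying both sides by K⁻¹ gives M = K⁻¹S.
det K = 11, so K⁻¹ = [[-4/11, 1/11], [1/11, -3/11]].
M = K⁻¹S = [[-4/11, 1/11], [1/11, -3/11]] · [[14, -12], [1, -4]] = [[-5, 4], [1, 0]].

4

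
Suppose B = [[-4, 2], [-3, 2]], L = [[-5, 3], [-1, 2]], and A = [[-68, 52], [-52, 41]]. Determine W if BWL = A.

Left-multiply by B⁻¹ and right-multiply by L⁻¹: W = B⁻¹AL⁻¹.
B has determinant -2; B⁻¹ = [[-1, 1], [-3/2, 2]].
L has determinant -7; L⁻¹ = [[-2/7, 3/7], [-1/7, 5/7]].
B⁻¹A = [[16, -11], [-2, 4]].
W = (B⁻¹A)L⁻¹ = [[-3, -1], [0, 2]].

W = [[-3, -1], [0, 2]]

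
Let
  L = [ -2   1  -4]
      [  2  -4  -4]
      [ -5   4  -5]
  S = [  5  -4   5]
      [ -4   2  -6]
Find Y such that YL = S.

Y = [[0, 0, -1], [-2, 1, 2]]

Since L sits to the right of Y, Y = SL⁻¹.
L has determinant 6; L⁻¹ = [[6, -11/6, -10/3], [5, -5/3, -8/3], [-2, 1/2, 1]].
Y = SL⁻¹ = [[5, -4, 5], [-4, 2, -6]] · [[6, -11/6, -10/3], [5, -5/3, -8/3], [-2, 1/2, 1]] = [[0, 0, -1], [-2, 1, 2]].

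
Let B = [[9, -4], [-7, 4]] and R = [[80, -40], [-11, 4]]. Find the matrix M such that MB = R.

Right-multiplying both sides by B⁻¹ gives M = RB⁻¹.
det B = 8, so B⁻¹ = [[1/2, 1/2], [7/8, 9/8]].
M = RB⁻¹ = [[80, -40], [-11, 4]] · [[1/2, 1/2], [7/8, 9/8]] = [[5, -5], [-2, -1]].

M = [[5, -5], [-2, -1]]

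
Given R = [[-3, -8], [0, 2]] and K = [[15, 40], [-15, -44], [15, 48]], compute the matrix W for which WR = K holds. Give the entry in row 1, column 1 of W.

-5

Right-multiplying both sides by R⁻¹ gives W = KR⁻¹.
det R = -6; the adjugate gives R⁻¹ = [[-1/3, -4/3], [0, 1/2]].
W = KR⁻¹ = [[15, 40], [-15, -44], [15, 48]] · [[-1/3, -4/3], [0, 1/2]] = [[-5, 0], [5, -2], [-5, 4]].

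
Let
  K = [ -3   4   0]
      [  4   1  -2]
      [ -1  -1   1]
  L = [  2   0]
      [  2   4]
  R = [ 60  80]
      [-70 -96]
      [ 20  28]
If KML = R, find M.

M = [[-2, -4], [1, 2], [2, 5]]

Left-multiply by K⁻¹ and right-multiply by L⁻¹: M = K⁻¹RL⁻¹.
det K = -5, so K⁻¹ = [[1/5, 4/5, 8/5], [2/5, 3/5, 6/5], [3/5, 7/5, 19/5]].
det L = 8, so L⁻¹ = [[1/2, 0], [-1/4, 1/4]].
K⁻¹R = [[-12, -16], [6, 8], [14, 20]].
M = (K⁻¹R)L⁻¹ = [[-2, -4], [1, 2], [2, 5]].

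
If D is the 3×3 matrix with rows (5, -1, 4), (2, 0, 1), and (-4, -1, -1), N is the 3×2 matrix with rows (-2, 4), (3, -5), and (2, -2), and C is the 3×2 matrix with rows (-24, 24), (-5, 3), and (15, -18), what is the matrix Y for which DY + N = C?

DY = C − N = [[-22, 20], [-8, 8], [13, -16]].
Since D multiplies Y on the left, Y = D⁻¹(C − N).
det D = -1, so D⁻¹ = [[-1, 5, 1], [2, -11, -3], [2, -9, -2]].
Y = D⁻¹(C − N) = [[-5, 4], [5, 0], [2, 0]].

Y = [[-5, 4], [5, 0], [2, 0]]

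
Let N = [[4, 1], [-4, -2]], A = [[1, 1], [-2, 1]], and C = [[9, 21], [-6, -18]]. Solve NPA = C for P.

P = [[5, 1], [-3, 0]]

P = N⁻¹CA⁻¹ (apply N⁻¹ on the left and A⁻¹ on the right).
det N = -4; the adjugate gives N⁻¹ = [[1/2, 1/4], [-1, -1]].
det A = 3; the adjugate gives A⁻¹ = [[1/3, -1/3], [2/3, 1/3]].
N⁻¹C = [[3, 6], [-3, -3]].
P = (N⁻¹C)A⁻¹ = [[5, 1], [-3, 0]].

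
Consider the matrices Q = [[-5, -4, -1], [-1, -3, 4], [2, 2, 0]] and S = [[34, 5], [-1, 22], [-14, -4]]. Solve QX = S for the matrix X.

X = [[-1, -2], [-6, 0], [-5, 5]]

Left-multiplying both sides by Q⁻¹ gives X = Q⁻¹S.
det Q = 4; the adjugate gives Q⁻¹ = [[-2, -1/2, -19/4], [2, 1/2, 21/4], [1, 1/2, 11/4]].
X = Q⁻¹S = [[-2, -1/2, -19/4], [2, 1/2, 21/4], [1, 1/2, 11/4]] · [[34, 5], [-1, 22], [-14, -4]] = [[-1, -2], [-6, 0], [-5, 5]].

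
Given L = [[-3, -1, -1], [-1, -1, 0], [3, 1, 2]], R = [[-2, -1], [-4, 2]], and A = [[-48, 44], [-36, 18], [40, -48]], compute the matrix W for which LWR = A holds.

W = L⁻¹AR⁻¹ (apply L⁻¹ on the left and R⁻¹ on the right).
L has determinant 2; L⁻¹ = [[-1, 1/2, -1/2], [1, -3/2, 1/2], [1, 0, 1]].
R has determinant -8; R⁻¹ = [[-1/4, -1/8], [-1/2, 1/4]].
L⁻¹A = [[10, -11], [26, -7], [-8, -4]].
W = (L⁻¹A)R⁻¹ = [[3, -4], [-3, -5], [4, 0]].

W = [[3, -4], [-3, -5], [4, 0]]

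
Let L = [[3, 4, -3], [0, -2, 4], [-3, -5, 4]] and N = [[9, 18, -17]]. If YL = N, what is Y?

L is on the right of Y, so right-multiply by L⁻¹: Y = NL⁻¹.
L has determinant 6; L⁻¹ = [[2, -1/6, 5/3], [-2, 1/2, -2], [-1, 1/2, -1]].
Y = NL⁻¹ = [[9, 18, -17]] · [[2, -1/6, 5/3], [-2, 1/2, -2], [-1, 1/2, -1]] = [[-1, -1, -4]].

Y = [[-1, -1, -4]]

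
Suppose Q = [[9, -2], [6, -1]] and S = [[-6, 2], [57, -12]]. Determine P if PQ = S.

Right-multiplying both sides by Q⁻¹ gives P = SQ⁻¹.
Q has determinant 3; Q⁻¹ = [[-1/3, 2/3], [-2, 3]].
P = SQ⁻¹ = [[-6, 2], [57, -12]] · [[-1/3, 2/3], [-2, 3]] = [[-2, 2], [5, 2]].

P = [[-2, 2], [5, 2]]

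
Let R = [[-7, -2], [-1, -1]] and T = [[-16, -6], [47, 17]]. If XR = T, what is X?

Right-multiplying both sides by R⁻¹ gives X = TR⁻¹.
det R = 5, so R⁻¹ = [[-1/5, 2/5], [1/5, -7/5]].
X = TR⁻¹ = [[-16, -6], [47, 17]] · [[-1/5, 2/5], [1/5, -7/5]] = [[2, 2], [-6, -5]].

X = [[2, 2], [-6, -5]]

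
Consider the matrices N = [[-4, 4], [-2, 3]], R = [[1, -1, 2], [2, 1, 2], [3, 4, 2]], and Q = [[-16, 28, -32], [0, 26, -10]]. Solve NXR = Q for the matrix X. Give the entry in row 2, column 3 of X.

5

Left-multiply by N⁻¹ and right-multiply by R⁻¹: X = N⁻¹QR⁻¹.
N has determinant -4; N⁻¹ = [[-3/4, 1], [-1/2, 1]].
R has determinant 2; R⁻¹ = [[-3, 5, -2], [1, -2, 1], [5/2, -7/2, 3/2]].
N⁻¹Q = [[12, 5, 14], [8, 12, 6]].
X = (N⁻¹Q)R⁻¹ = [[4, 1, 2], [3, -5, 5]].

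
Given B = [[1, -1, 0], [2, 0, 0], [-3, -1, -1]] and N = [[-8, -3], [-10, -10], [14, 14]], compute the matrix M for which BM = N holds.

M = [[-5, -5], [3, -2], [-2, 3]]

Left-multiplying both sides by B⁻¹ gives M = B⁻¹N.
det B = -2, so B⁻¹ = [[0, 1/2, 0], [-1, 1/2, 0], [1, -2, -1]].
M = B⁻¹N = [[0, 1/2, 0], [-1, 1/2, 0], [1, -2, -1]] · [[-8, -3], [-10, -10], [14, 14]] = [[-5, -5], [3, -2], [-2, 3]].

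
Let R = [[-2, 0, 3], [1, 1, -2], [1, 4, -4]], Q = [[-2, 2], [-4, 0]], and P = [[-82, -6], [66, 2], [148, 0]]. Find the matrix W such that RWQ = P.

Left-multiply by R⁻¹ and right-multiply by Q⁻¹: W = R⁻¹PQ⁻¹.
det R = 1; the adjugate gives R⁻¹ = [[4, 12, -3], [2, 5, -1], [3, 8, -2]].
det Q = 8, so Q⁻¹ = [[0, -1/4], [1/2, -1/4]].
R⁻¹P = [[20, 0], [18, -2], [-14, -2]].
W = (R⁻¹P)Q⁻¹ = [[0, -5], [-1, -4], [-1, 4]].

W = [[0, -5], [-1, -4], [-1, 4]]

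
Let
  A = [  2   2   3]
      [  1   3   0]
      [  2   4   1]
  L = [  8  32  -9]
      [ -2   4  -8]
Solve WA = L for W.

W = [[-5, 6, 6], [-3, 2, 1]]

A is on the right of W, so right-multiply by A⁻¹: W = LA⁻¹.
det A = -2, so A⁻¹ = [[-3/2, -5, 9/2], [1/2, 2, -3/2], [1, 2, -2]].
W = LA⁻¹ = [[8, 32, -9], [-2, 4, -8]] · [[-3/2, -5, 9/2], [1/2, 2, -3/2], [1, 2, -2]] = [[-5, 6, 6], [-3, 2, 1]].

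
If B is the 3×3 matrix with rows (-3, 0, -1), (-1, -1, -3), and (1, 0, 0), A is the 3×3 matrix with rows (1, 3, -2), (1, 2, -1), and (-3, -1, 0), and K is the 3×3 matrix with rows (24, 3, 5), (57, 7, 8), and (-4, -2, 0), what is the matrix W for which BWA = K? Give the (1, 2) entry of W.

W = B⁻¹KA⁻¹ (apply B⁻¹ on the left and A⁻¹ on the right).
det B = -1; the adjugate gives B⁻¹ = [[0, 0, 1], [3, -1, 8], [-1, 0, -3]].
A has determinant -2; A⁻¹ = [[1/2, -1, -1/2], [-3/2, 3, 1/2], [-5/2, 4, 1/2]].
B⁻¹K = [[-4, -2, 0], [-17, -14, 7], [-12, 3, -5]].
W = (B⁻¹K)A⁻¹ = [[1, -2, 1], [-5, 3, 5], [2, 1, 5]].

-2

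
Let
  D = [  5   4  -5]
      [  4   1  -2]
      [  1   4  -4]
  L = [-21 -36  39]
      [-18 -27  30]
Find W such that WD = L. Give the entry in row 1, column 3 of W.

-6

D is on the right of W, so right-multiply by D⁻¹: W = LD⁻¹.
det D = 1; the adjugate gives D⁻¹ = [[4, -4, -3], [14, -15, -10], [15, -16, -11]].
W = LD⁻¹ = [[-21, -36, 39], [-18, -27, 30]] · [[4, -4, -3], [14, -15, -10], [15, -16, -11]] = [[-3, 0, -6], [0, -3, -6]].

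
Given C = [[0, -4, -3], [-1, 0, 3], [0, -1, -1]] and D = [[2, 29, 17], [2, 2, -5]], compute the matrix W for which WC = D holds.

C is on the right of W, so right-multiply by C⁻¹: W = DC⁻¹.
det C = 1; the adjugate gives C⁻¹ = [[3, -1, -12], [-1, 0, 3], [1, 0, -4]].
W = DC⁻¹ = [[2, 29, 17], [2, 2, -5]] · [[3, -1, -12], [-1, 0, 3], [1, 0, -4]] = [[-6, -2, -5], [-1, -2, 2]].

W = [[-6, -2, -5], [-1, -2, 2]]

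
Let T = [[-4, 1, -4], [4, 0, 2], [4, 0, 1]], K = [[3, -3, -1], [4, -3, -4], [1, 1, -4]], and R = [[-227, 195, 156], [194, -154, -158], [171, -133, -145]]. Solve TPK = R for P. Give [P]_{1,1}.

Isolating P: multiply by T⁻¹ from the left and K⁻¹ from the right, so P = T⁻¹RK⁻¹.
T has determinant 4; T⁻¹ = [[0, -1/4, 1/2], [1, 3, -2], [0, 1, -1]].
det K = 5; the adjugate gives K⁻¹ = [[16/5, -13/5, 9/5], [12/5, -11/5, 8/5], [7/5, -6/5, 3/5]].
T⁻¹R = [[37, -28, -33], [13, -1, -28], [23, -21, -13]].
P = (T⁻¹R)K⁻¹ = [[5, 5, 2], [0, 2, 5], [5, 2, 0]].

5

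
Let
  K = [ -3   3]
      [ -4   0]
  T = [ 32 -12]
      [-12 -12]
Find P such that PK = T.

P = [[-4, -5], [-4, 6]]

Since K sits to the right of P, P = TK⁻¹.
K has determinant 12; K⁻¹ = [[0, -1/4], [1/3, -1/4]].
P = TK⁻¹ = [[32, -12], [-12, -12]] · [[0, -1/4], [1/3, -1/4]] = [[-4, -5], [-4, 6]].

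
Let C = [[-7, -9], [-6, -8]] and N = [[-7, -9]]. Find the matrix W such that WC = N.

Right-multiplying both sides by C⁻¹ gives W = NC⁻¹.
C has determinant 2; C⁻¹ = [[-4, 9/2], [3, -7/2]].
W = NC⁻¹ = [[-7, -9]] · [[-4, 9/2], [3, -7/2]] = [[1, 0]].

W = [[1, 0]]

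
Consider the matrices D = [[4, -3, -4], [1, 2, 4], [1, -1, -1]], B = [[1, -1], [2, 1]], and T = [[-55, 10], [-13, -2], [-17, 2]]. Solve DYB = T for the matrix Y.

Left-multiply by D⁻¹ and right-multiply by B⁻¹: Y = D⁻¹TB⁻¹.
det D = 5; the adjugate gives D⁻¹ = [[2/5, 1/5, -4/5], [1, 0, -4], [-3/5, 1/5, 11/5]].
B has determinant 3; B⁻¹ = [[1/3, 1/3], [-2/3, 1/3]].
D⁻¹T = [[-11, 2], [13, 2], [-7, -2]].
Y = (D⁻¹T)B⁻¹ = [[-5, -3], [3, 5], [-1, -3]].

Y = [[-5, -3], [3, 5], [-1, -3]]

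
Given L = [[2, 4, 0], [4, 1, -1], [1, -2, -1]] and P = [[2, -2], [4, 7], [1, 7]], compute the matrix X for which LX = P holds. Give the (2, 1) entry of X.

0

L is on the left of X, so left-multiply by L⁻¹: X = L⁻¹P.
det L = 6, so L⁻¹ = [[-1/2, 2/3, -2/3], [1/2, -1/3, 1/3], [-3/2, 4/3, -7/3]].
X = L⁻¹P = [[-1/2, 2/3, -2/3], [1/2, -1/3, 1/3], [-3/2, 4/3, -7/3]] · [[2, -2], [4, 7], [1, 7]] = [[1, 1], [0, -1], [0, -4]].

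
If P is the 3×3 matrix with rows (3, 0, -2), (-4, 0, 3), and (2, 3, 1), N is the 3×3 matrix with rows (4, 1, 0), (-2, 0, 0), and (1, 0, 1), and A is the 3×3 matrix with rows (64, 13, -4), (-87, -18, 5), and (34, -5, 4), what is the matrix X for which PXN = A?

Left-multiply by P⁻¹ and right-multiply by N⁻¹: X = P⁻¹AN⁻¹.
det P = -3, so P⁻¹ = [[3, 2, 0], [-10/3, -7/3, 1/3], [4, 3, 0]].
det N = 2, so N⁻¹ = [[0, -1/2, 0], [1, 2, 0], [0, 1/2, 1]].
P⁻¹A = [[18, 3, -2], [1, -3, 3], [-5, -2, -1]].
X = (P⁻¹A)N⁻¹ = [[3, -4, -2], [-3, -5, 3], [-2, -2, -1]].

X = [[3, -4, -2], [-3, -5, 3], [-2, -2, -1]]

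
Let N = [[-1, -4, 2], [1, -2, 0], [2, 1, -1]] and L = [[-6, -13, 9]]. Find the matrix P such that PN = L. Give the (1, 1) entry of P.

Right-multiplying both sides by N⁻¹ gives P = LN⁻¹.
det N = 4, so N⁻¹ = [[1/2, -1/2, 1], [1/4, -3/4, 1/2], [5/4, -7/4, 3/2]].
P = LN⁻¹ = [[-6, -13, 9]] · [[1/2, -1/2, 1], [1/4, -3/4, 1/2], [5/4, -7/4, 3/2]] = [[5, -3, 1]].

5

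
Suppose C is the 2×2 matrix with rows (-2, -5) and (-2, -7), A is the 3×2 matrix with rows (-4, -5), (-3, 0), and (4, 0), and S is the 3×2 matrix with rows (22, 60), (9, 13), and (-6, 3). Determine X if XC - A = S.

X = [[-4, -5], [-4, 1], [5, -4]]

XC = S + A = [[18, 55], [6, 13], [-2, 3]].
Since C sits to the right of X, X = (S + A)C⁻¹.
det C = 4, so C⁻¹ = [[-7/4, 5/4], [1/2, -1/2]].
X = (S + A)C⁻¹ = [[-4, -5], [-4, 1], [5, -4]].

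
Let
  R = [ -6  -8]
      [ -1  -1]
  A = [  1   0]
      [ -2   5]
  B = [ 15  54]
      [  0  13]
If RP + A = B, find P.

RP = B − A = [[14, 54], [2, 8]].
R is on the left of P, so left-multiply by R⁻¹: P = R⁻¹(B − A).
det R = -2, so R⁻¹ = [[1/2, -4], [-1/2, 3]].
P = R⁻¹(B − A) = [[-1, -5], [-1, -3]].

P = [[-1, -5], [-1, -3]]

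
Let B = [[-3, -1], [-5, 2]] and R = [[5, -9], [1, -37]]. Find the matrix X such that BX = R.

Since B multiplies X on the left, X = B⁻¹R.
B has determinant -11; B⁻¹ = [[-2/11, -1/11], [-5/11, 3/11]].
X = B⁻¹R = [[-2/11, -1/11], [-5/11, 3/11]] · [[5, -9], [1, -37]] = [[-1, 5], [-2, -6]].

X = [[-1, 5], [-2, -6]]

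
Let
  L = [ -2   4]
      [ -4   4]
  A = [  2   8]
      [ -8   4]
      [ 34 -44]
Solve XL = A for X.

L is on the right of X, so right-multiply by L⁻¹: X = AL⁻¹.
L has determinant 8; L⁻¹ = [[1/2, -1/2], [1/2, -1/4]].
X = AL⁻¹ = [[2, 8], [-8, 4], [34, -44]] · [[1/2, -1/2], [1/2, -1/4]] = [[5, -3], [-2, 3], [-5, -6]].

X = [[5, -3], [-2, 3], [-5, -6]]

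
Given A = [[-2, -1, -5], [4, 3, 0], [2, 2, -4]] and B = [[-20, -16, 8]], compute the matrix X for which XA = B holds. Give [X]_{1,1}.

A is on the right of X, so right-multiply by A⁻¹: X = BA⁻¹.
det A = -2; the adjugate gives A⁻¹ = [[6, 7, -15/2], [-8, -9, 10], [-1, -1, 1]].
X = BA⁻¹ = [[-20, -16, 8]] · [[6, 7, -15/2], [-8, -9, 10], [-1, -1, 1]] = [[0, -4, -2]].

0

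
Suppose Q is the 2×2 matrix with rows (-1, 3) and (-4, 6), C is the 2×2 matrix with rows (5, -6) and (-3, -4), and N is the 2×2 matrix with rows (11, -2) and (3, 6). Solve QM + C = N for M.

QM = N − C = [[6, 4], [6, 10]].
Since Q multiplies M on the left, M = Q⁻¹(N − C).
Q has determinant 6; Q⁻¹ = [[1, -1/2], [2/3, -1/6]].
M = Q⁻¹(N − C) = [[3, -1], [3, 1]].

M = [[3, -1], [3, 1]]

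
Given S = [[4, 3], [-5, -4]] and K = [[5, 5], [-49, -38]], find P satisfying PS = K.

P = [[-5, -5], [-6, 5]]

Since S sits to the right of P, P = KS⁻¹.
det S = -1; the adjugate gives S⁻¹ = [[4, 3], [-5, -4]].
P = KS⁻¹ = [[5, 5], [-49, -38]] · [[4, 3], [-5, -4]] = [[-5, -5], [-6, 5]].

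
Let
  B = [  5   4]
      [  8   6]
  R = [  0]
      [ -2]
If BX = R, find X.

Since B multiplies X on the left, X = B⁻¹R.
B has determinant -2; B⁻¹ = [[-3, 2], [4, -5/2]].
X = B⁻¹R = [[-3, 2], [4, -5/2]] · [[0], [-2]] = [[-4], [5]].

X = [[-4], [5]]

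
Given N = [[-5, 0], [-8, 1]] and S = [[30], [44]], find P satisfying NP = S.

P = [[-6], [-4]]

Since N multiplies P on the left, P = N⁻¹S.
det N = -5, so N⁻¹ = [[-1/5, 0], [-8/5, 1]].
P = N⁻¹S = [[-1/5, 0], [-8/5, 1]] · [[30], [44]] = [[-6], [-4]].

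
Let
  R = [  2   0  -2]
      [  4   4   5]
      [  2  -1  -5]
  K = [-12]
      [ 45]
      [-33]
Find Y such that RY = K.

Y = [[-1], [6], [5]]

R is on the left of Y, so left-multiply by R⁻¹: Y = R⁻¹K.
R has determinant -6; R⁻¹ = [[5/2, -1/3, -4/3], [-5, 1, 3], [2, -1/3, -4/3]].
Y = R⁻¹K = [[5/2, -1/3, -4/3], [-5, 1, 3], [2, -1/3, -4/3]] · [[-12], [45], [-33]] = [[-1], [6], [5]].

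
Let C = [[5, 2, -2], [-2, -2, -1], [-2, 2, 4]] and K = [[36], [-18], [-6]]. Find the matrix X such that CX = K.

X = [[6], [3], [0]]

Since C multiplies X on the left, X = C⁻¹K.
C has determinant 6; C⁻¹ = [[-1, -2, -1], [5/3, 8/3, 3/2], [-4/3, -7/3, -1]].
X = C⁻¹K = [[-1, -2, -1], [5/3, 8/3, 3/2], [-4/3, -7/3, -1]] · [[36], [-18], [-6]] = [[6], [3], [0]].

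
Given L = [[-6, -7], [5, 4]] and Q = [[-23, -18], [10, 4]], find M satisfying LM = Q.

Left-multiplying both sides by L⁻¹ gives M = L⁻¹Q.
det L = 11, so L⁻¹ = [[4/11, 7/11], [-5/11, -6/11]].
M = L⁻¹Q = [[4/11, 7/11], [-5/11, -6/11]] · [[-23, -18], [10, 4]] = [[-2, -4], [5, 6]].

M = [[-2, -4], [5, 6]]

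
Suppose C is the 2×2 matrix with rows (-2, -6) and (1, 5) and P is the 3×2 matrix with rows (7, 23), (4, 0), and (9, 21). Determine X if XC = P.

X = [[-3, 1], [-5, -6], [-6, -3]]

Since C sits to the right of X, X = PC⁻¹.
det C = -4; the adjugate gives C⁻¹ = [[-5/4, -3/2], [1/4, 1/2]].
X = PC⁻¹ = [[7, 23], [4, 0], [9, 21]] · [[-5/4, -3/2], [1/4, 1/2]] = [[-3, 1], [-5, -6], [-6, -3]].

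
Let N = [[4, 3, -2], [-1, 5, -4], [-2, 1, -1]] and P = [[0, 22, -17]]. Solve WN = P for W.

N is on the right of W, so right-multiply by N⁻¹: W = PN⁻¹.
N has determinant -1; N⁻¹ = [[1, -1, 2], [-7, 8, -18], [-9, 10, -23]].
W = PN⁻¹ = [[0, 22, -17]] · [[1, -1, 2], [-7, 8, -18], [-9, 10, -23]] = [[-1, 6, -5]].

W = [[-1, 6, -5]]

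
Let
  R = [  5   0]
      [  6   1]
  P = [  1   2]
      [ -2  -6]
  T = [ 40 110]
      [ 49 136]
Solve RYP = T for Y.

Isolating Y: multiply by R⁻¹ from the left and P⁻¹ from the right, so Y = R⁻¹TP⁻¹.
det R = 5; the adjugate gives R⁻¹ = [[1/5, 0], [-6/5, 1]].
det P = -2; the adjugate gives P⁻¹ = [[3, 1], [-1, -1/2]].
R⁻¹T = [[8, 22], [1, 4]].
Y = (R⁻¹T)P⁻¹ = [[2, -3], [-1, -1]].

Y = [[2, -3], [-1, -1]]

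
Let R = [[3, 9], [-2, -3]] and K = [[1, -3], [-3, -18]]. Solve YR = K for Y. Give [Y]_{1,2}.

-2

R is on the right of Y, so right-multiply by R⁻¹: Y = KR⁻¹.
det R = 9, so R⁻¹ = [[-1/3, -1], [2/9, 1/3]].
Y = KR⁻¹ = [[1, -3], [-3, -18]] · [[-1/3, -1], [2/9, 1/3]] = [[-1, -2], [-3, -3]].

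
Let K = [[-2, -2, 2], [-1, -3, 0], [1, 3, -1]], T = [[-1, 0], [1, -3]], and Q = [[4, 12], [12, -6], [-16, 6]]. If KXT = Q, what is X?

X = [[-5, 4], [5, -2], [-4, 0]]

Isolating X: multiply by K⁻¹ from the left and T⁻¹ from the right, so X = K⁻¹QT⁻¹.
K has determinant -4; K⁻¹ = [[-3/4, -1, -3/2], [1/4, 0, 1/2], [0, -1, -1]].
det T = 3, so T⁻¹ = [[-1, 0], [-1/3, -1/3]].
K⁻¹Q = [[9, -12], [-7, 6], [4, 0]].
X = (K⁻¹Q)T⁻¹ = [[-5, 4], [5, -2], [-4, 0]].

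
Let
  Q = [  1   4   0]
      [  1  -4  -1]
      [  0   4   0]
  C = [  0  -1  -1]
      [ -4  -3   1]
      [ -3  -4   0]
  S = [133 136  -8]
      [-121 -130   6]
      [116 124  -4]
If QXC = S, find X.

Left-multiply by Q⁻¹ and right-multiply by C⁻¹: X = Q⁻¹SC⁻¹.
det Q = 4; the adjugate gives Q⁻¹ = [[1, 0, -1], [0, 0, 1/4], [1, -1, -2]].
C has determinant -4; C⁻¹ = [[-1, -1, 1], [3/4, 3/4, -1], [-7/4, -3/4, 1]].
Q⁻¹S = [[17, 12, -4], [29, 31, -1], [22, 18, -6]].
X = (Q⁻¹S)C⁻¹ = [[-1, -5, 1], [-4, -5, -3], [2, -4, -2]].

X = [[-1, -5, 1], [-4, -5, -3], [2, -4, -2]]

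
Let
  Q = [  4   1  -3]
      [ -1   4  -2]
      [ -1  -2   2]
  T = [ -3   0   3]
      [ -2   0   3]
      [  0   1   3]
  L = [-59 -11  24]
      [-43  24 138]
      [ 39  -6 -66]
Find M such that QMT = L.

M = Q⁻¹LT⁻¹ (apply Q⁻¹ on the left and T⁻¹ on the right).
det Q = 2, so Q⁻¹ = [[2, 2, 5], [2, 5/2, 11/2], [3, 7/2, 17/2]].
T has determinant 3; T⁻¹ = [[-1, 1, 0], [2, -3, 1], [-2/3, 1, 0]].
Q⁻¹L = [[-9, -4, -6], [-11, 5, 30], [4, 0, -6]].
M = (Q⁻¹L)T⁻¹ = [[5, -3, -4], [1, 4, 5], [0, -2, 0]].

M = [[5, -3, -4], [1, 4, 5], [0, -2, 0]]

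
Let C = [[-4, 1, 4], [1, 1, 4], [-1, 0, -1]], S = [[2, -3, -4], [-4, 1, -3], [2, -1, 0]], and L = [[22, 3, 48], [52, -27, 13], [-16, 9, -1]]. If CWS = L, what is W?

W = [[1, 1, 4], [3, 0, 0], [1, -4, -4]]

Left-multiply by C⁻¹ and right-multiply by S⁻¹: W = C⁻¹LS⁻¹.
C has determinant 5; C⁻¹ = [[-1/5, 1/5, 0], [-3/5, 8/5, 4], [1/5, -1/5, -1]].
det S = 4, so S⁻¹ = [[-3/4, 1, 13/4], [-3/2, 2, 11/2], [1/2, -1, -5/2]].
C⁻¹L = [[6, -6, -7], [6, -9, -12], [10, -3, 8]].
W = (C⁻¹L)S⁻¹ = [[1, 1, 4], [3, 0, 0], [1, -4, -4]].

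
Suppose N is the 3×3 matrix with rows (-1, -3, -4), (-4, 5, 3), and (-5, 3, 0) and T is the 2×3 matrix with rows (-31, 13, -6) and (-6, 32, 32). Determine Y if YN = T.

Y = [[3, 2, 4], [-5, 4, -1]]

Right-multiplying both sides by N⁻¹ gives Y = TN⁻¹.
det N = 2; the adjugate gives N⁻¹ = [[-9/2, -6, 11/2], [-15/2, -10, 19/2], [13/2, 9, -17/2]].
Y = TN⁻¹ = [[-31, 13, -6], [-6, 32, 32]] · [[-9/2, -6, 11/2], [-15/2, -10, 19/2], [13/2, 9, -17/2]] = [[3, 2, 4], [-5, 4, -1]].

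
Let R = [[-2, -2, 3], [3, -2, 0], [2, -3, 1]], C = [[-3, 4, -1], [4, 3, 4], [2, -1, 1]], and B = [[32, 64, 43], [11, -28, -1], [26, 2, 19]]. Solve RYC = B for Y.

Y = [[-3, -2, -2], [-2, -2, -4], [0, 1, -1]]

Isolating Y: multiply by R⁻¹ from the left and C⁻¹ from the right, so Y = R⁻¹BC⁻¹.
det R = -5, so R⁻¹ = [[2/5, 7/5, -6/5], [3/5, 8/5, -9/5], [1, 2, -2]].
det C = 5, so C⁻¹ = [[7/5, -3/5, 19/5], [4/5, -1/5, 8/5], [-2, 1, -5]].
R⁻¹B = [[-3, -16, -7], [-10, -10, -10], [2, 4, 3]].
Y = (R⁻¹B)C⁻¹ = [[-3, -2, -2], [-2, -2, -4], [0, 1, -1]].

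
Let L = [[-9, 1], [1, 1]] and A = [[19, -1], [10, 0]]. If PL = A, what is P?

P = [[-2, 1], [-1, 1]]

L is on the right of P, so right-multiply by L⁻¹: P = AL⁻¹.
det L = -10, so L⁻¹ = [[-1/10, 1/10], [1/10, 9/10]].
P = AL⁻¹ = [[19, -1], [10, 0]] · [[-1/10, 1/10], [1/10, 9/10]] = [[-2, 1], [-1, 1]].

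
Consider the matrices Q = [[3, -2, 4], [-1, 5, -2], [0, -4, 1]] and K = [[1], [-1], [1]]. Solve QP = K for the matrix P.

P = [[-1], [0], [1]]

Q is on the left of P, so left-multiply by Q⁻¹: P = Q⁻¹K.
det Q = 5; the adjugate gives Q⁻¹ = [[-3/5, -14/5, -16/5], [1/5, 3/5, 2/5], [4/5, 12/5, 13/5]].
P = Q⁻¹K = [[-3/5, -14/5, -16/5], [1/5, 3/5, 2/5], [4/5, 12/5, 13/5]] · [[1], [-1], [1]] = [[-1], [0], [1]].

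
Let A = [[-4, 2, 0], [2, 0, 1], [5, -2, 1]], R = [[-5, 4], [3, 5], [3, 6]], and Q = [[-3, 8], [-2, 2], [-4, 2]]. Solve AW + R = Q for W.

W = [[0, -3], [1, -4], [-5, 3]]

AW = Q − R = [[2, 4], [-5, -3], [-7, -4]].
A is on the left of W, so left-multiply by A⁻¹: W = A⁻¹(Q − R).
A has determinant -2; A⁻¹ = [[-1, 1, -1], [-3/2, 2, -2], [2, -1, 2]].
W = A⁻¹(Q − R) = [[0, -3], [1, -4], [-5, 3]].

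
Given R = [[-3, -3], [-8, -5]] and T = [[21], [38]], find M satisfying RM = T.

M = [[-1], [-6]]

R is on the left of M, so left-multiply by R⁻¹: M = R⁻¹T.
det R = -9; the adjugate gives R⁻¹ = [[5/9, -1/3], [-8/9, 1/3]].
M = R⁻¹T = [[5/9, -1/3], [-8/9, 1/3]] · [[21], [38]] = [[-1], [-6]].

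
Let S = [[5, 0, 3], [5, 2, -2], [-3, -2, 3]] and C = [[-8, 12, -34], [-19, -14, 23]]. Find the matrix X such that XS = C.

X = [[-6, 2, -4], [2, -4, 3]]

S is on the right of X, so right-multiply by S⁻¹: X = CS⁻¹.
det S = -2; the adjugate gives S⁻¹ = [[-1, 3, 3], [9/2, -12, -25/2], [2, -5, -5]].
X = CS⁻¹ = [[-8, 12, -34], [-19, -14, 23]] · [[-1, 3, 3], [9/2, -12, -25/2], [2, -5, -5]] = [[-6, 2, -4], [2, -4, 3]].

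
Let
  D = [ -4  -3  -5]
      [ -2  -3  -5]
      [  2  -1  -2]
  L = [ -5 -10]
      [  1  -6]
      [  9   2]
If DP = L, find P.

P = [[3, 2], [1, -6], [-2, 4]]

Left-multiplying both sides by D⁻¹ gives P = D⁻¹L.
det D = -2; the adjugate gives D⁻¹ = [[-1/2, 1/2, 0], [7, -9, 5], [-4, 5, -3]].
P = D⁻¹L = [[-1/2, 1/2, 0], [7, -9, 5], [-4, 5, -3]] · [[-5, -10], [1, -6], [9, 2]] = [[3, 2], [1, -6], [-2, 4]].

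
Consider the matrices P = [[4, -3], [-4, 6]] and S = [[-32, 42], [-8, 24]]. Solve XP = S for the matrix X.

P is on the right of X, so right-multiply by P⁻¹: X = SP⁻¹.
P has determinant 12; P⁻¹ = [[1/2, 1/4], [1/3, 1/3]].
X = SP⁻¹ = [[-32, 42], [-8, 24]] · [[1/2, 1/4], [1/3, 1/3]] = [[-2, 6], [4, 6]].

X = [[-2, 6], [4, 6]]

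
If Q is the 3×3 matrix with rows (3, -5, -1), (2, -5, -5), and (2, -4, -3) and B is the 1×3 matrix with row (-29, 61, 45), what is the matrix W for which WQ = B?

Right-multiplying both sides by Q⁻¹ gives W = BQ⁻¹.
det Q = 3; the adjugate gives Q⁻¹ = [[-5/3, -11/3, 20/3], [-4/3, -7/3, 13/3], [2/3, 2/3, -5/3]].
W = BQ⁻¹ = [[-29, 61, 45]] · [[-5/3, -11/3, 20/3], [-4/3, -7/3, 13/3], [2/3, 2/3, -5/3]] = [[-3, -6, -4]].

W = [[-3, -6, -4]]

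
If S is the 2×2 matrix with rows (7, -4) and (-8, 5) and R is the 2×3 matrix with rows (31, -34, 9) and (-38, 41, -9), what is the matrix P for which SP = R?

P = [[1, -2, 3], [-6, 5, 3]]

S is on the left of P, so left-multiply by S⁻¹: P = S⁻¹R.
S has determinant 3; S⁻¹ = [[5/3, 4/3], [8/3, 7/3]].
P = S⁻¹R = [[5/3, 4/3], [8/3, 7/3]] · [[31, -34, 9], [-38, 41, -9]] = [[1, -2, 3], [-6, 5, 3]].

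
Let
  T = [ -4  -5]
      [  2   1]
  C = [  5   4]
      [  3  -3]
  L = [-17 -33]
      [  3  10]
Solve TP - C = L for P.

P = [[3, 1], [0, 5]]

TP = L + C = [[-12, -29], [6, 7]].
T is on the left of P, so left-multiply by T⁻¹: P = T⁻¹(L + C).
det T = 6, so T⁻¹ = [[1/6, 5/6], [-1/3, -2/3]].
P = T⁻¹(L + C) = [[3, 1], [0, 5]].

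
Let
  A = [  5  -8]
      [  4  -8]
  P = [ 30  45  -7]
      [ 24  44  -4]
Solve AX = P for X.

Left-multiplying both sides by A⁻¹ gives X = A⁻¹P.
det A = -8, so A⁻¹ = [[1, -1], [1/2, -5/8]].
X = A⁻¹P = [[1, -1], [1/2, -5/8]] · [[30, 45, -7], [24, 44, -4]] = [[6, 1, -3], [0, -5, -1]].

X = [[6, 1, -3], [0, -5, -1]]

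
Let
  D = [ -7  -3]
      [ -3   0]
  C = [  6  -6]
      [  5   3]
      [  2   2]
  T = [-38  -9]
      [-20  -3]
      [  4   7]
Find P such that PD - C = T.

P = [[5, -1], [0, 5], [-3, 5]]

PD = T + C = [[-32, -15], [-15, 0], [6, 9]].
Right-multiplying both sides by D⁻¹ gives P = (T + C)D⁻¹.
D has determinant -9; D⁻¹ = [[0, -1/3], [-1/3, 7/9]].
P = (T + C)D⁻¹ = [[5, -1], [0, 5], [-3, 5]].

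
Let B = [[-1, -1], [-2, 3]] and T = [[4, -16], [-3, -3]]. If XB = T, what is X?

B is on the right of X, so right-multiply by B⁻¹: X = TB⁻¹.
B has determinant -5; B⁻¹ = [[-3/5, -1/5], [-2/5, 1/5]].
X = TB⁻¹ = [[4, -16], [-3, -3]] · [[-3/5, -1/5], [-2/5, 1/5]] = [[4, -4], [3, 0]].

X = [[4, -4], [3, 0]]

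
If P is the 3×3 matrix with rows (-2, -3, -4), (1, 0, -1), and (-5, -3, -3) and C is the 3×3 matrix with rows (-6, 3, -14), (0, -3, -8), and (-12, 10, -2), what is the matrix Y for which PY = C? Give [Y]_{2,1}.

P is on the left of Y, so left-multiply by P⁻¹: Y = P⁻¹C.
det P = -6, so P⁻¹ = [[1/2, -1/2, -1/2], [-4/3, 7/3, 1], [1/2, -3/2, -1/2]].
Y = P⁻¹C = [[1/2, -1/2, -1/2], [-4/3, 7/3, 1], [1/2, -3/2, -1/2]] · [[-6, 3, -14], [0, -3, -8], [-12, 10, -2]] = [[3, -2, -2], [-4, -1, -2], [3, 1, 6]].

-4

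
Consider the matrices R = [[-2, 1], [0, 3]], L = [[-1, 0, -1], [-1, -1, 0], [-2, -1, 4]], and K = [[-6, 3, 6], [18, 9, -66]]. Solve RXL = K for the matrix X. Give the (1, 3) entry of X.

-4

Isolating X: multiply by R⁻¹ from the left and L⁻¹ from the right, so X = R⁻¹KL⁻¹.
det R = -6; the adjugate gives R⁻¹ = [[-1/2, 1/6], [0, 1/3]].
det L = 5, so L⁻¹ = [[-4/5, 1/5, -1/5], [4/5, -6/5, 1/5], [-1/5, -1/5, 1/5]].
R⁻¹K = [[6, 0, -14], [6, 3, -22]].
X = (R⁻¹K)L⁻¹ = [[-2, 4, -4], [2, 2, -5]].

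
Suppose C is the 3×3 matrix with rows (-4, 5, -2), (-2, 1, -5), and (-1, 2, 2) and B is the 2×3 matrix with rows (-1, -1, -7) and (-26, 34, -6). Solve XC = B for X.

Right-multiplying both sides by C⁻¹ gives X = BC⁻¹.
det C = 3; the adjugate gives C⁻¹ = [[4, -14/3, -23/3], [3, -10/3, -16/3], [-1, 1, 2]].
X = BC⁻¹ = [[-1, -1, -7], [-26, 34, -6]] · [[4, -14/3, -23/3], [3, -10/3, -16/3], [-1, 1, 2]] = [[0, 1, -1], [4, 2, 6]].

X = [[0, 1, -1], [4, 2, 6]]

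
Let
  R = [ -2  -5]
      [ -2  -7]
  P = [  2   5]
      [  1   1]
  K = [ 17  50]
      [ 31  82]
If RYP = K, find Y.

Isolating Y: multiply by R⁻¹ from the left and P⁻¹ from the right, so Y = R⁻¹KP⁻¹.
R has determinant 4; R⁻¹ = [[-7/4, 5/4], [1/2, -1/2]].
P has determinant -3; P⁻¹ = [[-1/3, 5/3], [1/3, -2/3]].
R⁻¹K = [[9, 15], [-7, -16]].
Y = (R⁻¹K)P⁻¹ = [[2, 5], [-3, -1]].

Y = [[2, 5], [-3, -1]]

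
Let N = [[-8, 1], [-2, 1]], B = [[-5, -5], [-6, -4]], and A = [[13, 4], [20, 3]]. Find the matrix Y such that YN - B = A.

YN = A + B = [[8, -1], [14, -1]].
Since N sits to the right of Y, Y = (A + B)N⁻¹.
det N = -6; the adjugate gives N⁻¹ = [[-1/6, 1/6], [-1/3, 4/3]].
Y = (A + B)N⁻¹ = [[-1, 0], [-2, 1]].

Y = [[-1, 0], [-2, 1]]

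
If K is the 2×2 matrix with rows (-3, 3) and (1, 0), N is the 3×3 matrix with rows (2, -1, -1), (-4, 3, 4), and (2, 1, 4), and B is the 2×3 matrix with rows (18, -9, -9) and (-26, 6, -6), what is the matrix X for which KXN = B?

X = [[-2, 3, -5], [1, 3, -5]]

Left-multiply by K⁻¹ and right-multiply by N⁻¹: X = K⁻¹BN⁻¹.
det K = -3, so K⁻¹ = [[0, 1], [1/3, 1]].
N has determinant 2; N⁻¹ = [[4, 3/2, -1/2], [12, 5, -2], [-5, -2, 1]].
K⁻¹B = [[-26, 6, -6], [-20, 3, -9]].
X = (K⁻¹B)N⁻¹ = [[-2, 3, -5], [1, 3, -5]].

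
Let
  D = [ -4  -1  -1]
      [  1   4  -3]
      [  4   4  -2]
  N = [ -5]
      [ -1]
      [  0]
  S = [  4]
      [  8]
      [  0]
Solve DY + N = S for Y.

Y = [[-3], [3], [0]]

DY = S − N = [[9], [9], [0]].
D is on the left of Y, so left-multiply by D⁻¹: Y = D⁻¹(S − N).
D has determinant 6; D⁻¹ = [[2/3, -1, 7/6], [-5/3, 2, -13/6], [-2, 2, -5/2]].
Y = D⁻¹(S − N) = [[-3], [3], [0]].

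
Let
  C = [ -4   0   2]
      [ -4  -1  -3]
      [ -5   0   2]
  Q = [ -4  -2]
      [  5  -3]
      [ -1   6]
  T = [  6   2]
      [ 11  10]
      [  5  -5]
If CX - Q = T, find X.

X = [[-2, -1], [1, 3], [-3, -2]]

CX = T + Q = [[2, 0], [16, 7], [4, 1]].
C is on the left of X, so left-multiply by C⁻¹: X = C⁻¹(T + Q).
det C = -2, so C⁻¹ = [[1, 0, -1], [-23/2, -1, 10], [5/2, 0, -2]].
X = C⁻¹(T + Q) = [[-2, -1], [1, 3], [-3, -2]].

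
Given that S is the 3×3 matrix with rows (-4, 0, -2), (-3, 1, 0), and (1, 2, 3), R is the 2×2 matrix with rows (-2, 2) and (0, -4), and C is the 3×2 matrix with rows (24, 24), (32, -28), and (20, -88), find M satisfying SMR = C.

M = [[4, 1], [-4, 2], [-2, 4]]

M = S⁻¹CR⁻¹ (apply S⁻¹ on the left and R⁻¹ on the right).
det S = 2, so S⁻¹ = [[3/2, -2, 1], [9/2, -5, 3], [-7/2, 4, -2]].
R has determinant 8; R⁻¹ = [[-1/2, -1/4], [0, -1/4]].
S⁻¹C = [[-8, 4], [8, -16], [4, -20]].
M = (S⁻¹C)R⁻¹ = [[4, 1], [-4, 2], [-2, 4]].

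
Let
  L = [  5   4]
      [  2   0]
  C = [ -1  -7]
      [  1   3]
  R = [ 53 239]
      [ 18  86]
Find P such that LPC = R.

P = [[-4, 5], [0, 2]]

Isolating P: multiply by L⁻¹ from the left and C⁻¹ from the right, so P = L⁻¹RC⁻¹.
det L = -8; the adjugate gives L⁻¹ = [[0, 1/2], [1/4, -5/8]].
det C = 4, so C⁻¹ = [[3/4, 7/4], [-1/4, -1/4]].
L⁻¹R = [[9, 43], [2, 6]].
P = (L⁻¹R)C⁻¹ = [[-4, 5], [0, 2]].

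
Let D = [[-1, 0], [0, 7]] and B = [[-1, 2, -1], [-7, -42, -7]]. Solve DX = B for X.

Left-multiplying both sides by D⁻¹ gives X = D⁻¹B.
D has determinant -7; D⁻¹ = [[-1, 0], [0, 1/7]].
X = D⁻¹B = [[-1, 0], [0, 1/7]] · [[-1, 2, -1], [-7, -42, -7]] = [[1, -2, 1], [-1, -6, -1]].

X = [[1, -2, 1], [-1, -6, -1]]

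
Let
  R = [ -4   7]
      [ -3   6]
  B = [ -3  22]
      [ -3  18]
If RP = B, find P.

Since R multiplies P on the left, P = R⁻¹B.
det R = -3; the adjugate gives R⁻¹ = [[-2, 7/3], [-1, 4/3]].
P = R⁻¹B = [[-2, 7/3], [-1, 4/3]] · [[-3, 22], [-3, 18]] = [[-1, -2], [-1, 2]].

P = [[-1, -2], [-1, 2]]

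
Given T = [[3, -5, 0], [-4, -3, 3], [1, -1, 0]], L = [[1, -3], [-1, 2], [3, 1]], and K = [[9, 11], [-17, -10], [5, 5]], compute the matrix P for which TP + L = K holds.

TP = K − L = [[8, 14], [-16, -12], [2, 4]].
Left-multiplying both sides by T⁻¹ gives P = T⁻¹(K − L).
T has determinant -6; T⁻¹ = [[-1/2, 0, 5/2], [-1/2, 0, 3/2], [-7/6, 1/3, 29/6]].
P = T⁻¹(K − L) = [[1, 3], [-1, -1], [-5, -1]].

P = [[1, 3], [-1, -1], [-5, -1]]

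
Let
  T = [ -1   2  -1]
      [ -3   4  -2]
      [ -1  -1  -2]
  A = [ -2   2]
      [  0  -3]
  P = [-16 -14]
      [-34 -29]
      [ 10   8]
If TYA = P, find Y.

Y = [[-1, -1], [4, 5], [1, 1]]

Isolating Y: multiply by T⁻¹ from the left and A⁻¹ from the right, so Y = T⁻¹PA⁻¹.
det T = -5; the adjugate gives T⁻¹ = [[2, -1, 0], [4/5, -1/5, -1/5], [-7/5, 3/5, -2/5]].
det A = 6, so A⁻¹ = [[-1/2, -1/3], [0, -1/3]].
T⁻¹P = [[2, 1], [-8, -7], [-2, -1]].
Y = (T⁻¹P)A⁻¹ = [[-1, -1], [4, 5], [1, 1]].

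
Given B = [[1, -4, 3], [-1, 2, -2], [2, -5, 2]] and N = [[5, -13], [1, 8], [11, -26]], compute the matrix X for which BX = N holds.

X = [[-3, -6], [-5, 4], [-4, 3]]

B is on the left of X, so left-multiply by B⁻¹: X = B⁻¹N.
det B = 5; the adjugate gives B⁻¹ = [[-6/5, -7/5, 2/5], [-2/5, -4/5, -1/5], [1/5, -3/5, -2/5]].
X = B⁻¹N = [[-6/5, -7/5, 2/5], [-2/5, -4/5, -1/5], [1/5, -3/5, -2/5]] · [[5, -13], [1, 8], [11, -26]] = [[-3, -6], [-5, 4], [-4, 3]].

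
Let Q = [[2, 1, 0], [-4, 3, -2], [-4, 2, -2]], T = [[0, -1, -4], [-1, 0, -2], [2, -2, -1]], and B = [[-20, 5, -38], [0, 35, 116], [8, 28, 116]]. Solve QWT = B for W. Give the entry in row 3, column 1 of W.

Left-multiply by Q⁻¹ and right-multiply by T⁻¹: W = Q⁻¹BT⁻¹.
det Q = -4; the adjugate gives Q⁻¹ = [[1/2, -1/2, 1/2], [0, 1, -1], [-1, 2, -5/2]].
T has determinant -3; T⁻¹ = [[4/3, -7/3, -2/3], [5/3, -8/3, -4/3], [-2/3, 2/3, 1/3]].
Q⁻¹B = [[-6, -1, -19], [-8, 7, 0], [0, -5, -20]].
W = (Q⁻¹B)T⁻¹ = [[3, 4, -1], [1, 0, -4], [5, 0, 0]].

5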